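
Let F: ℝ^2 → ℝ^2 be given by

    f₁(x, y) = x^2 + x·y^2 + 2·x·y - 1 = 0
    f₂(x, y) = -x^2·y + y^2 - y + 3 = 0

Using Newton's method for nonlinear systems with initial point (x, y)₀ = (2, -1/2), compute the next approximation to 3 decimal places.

At (2, -1/2): F = (1.500, 5.750).
Jacobian J = [[2·x + y^2 + 2·y, 2·x·y + 2·x], [-2·x·y, -x^2 + 2·y - 1]].
At the point, J = [[3.250, 2.000], [2.000, -6.000]] (det J = -23.500).
Solving J·Δ = −F gives Δ = (-0.872, 0.668).
Then the next iterate is (x, y)₁ = (1.128, 0.168).

(1.128, 0.168)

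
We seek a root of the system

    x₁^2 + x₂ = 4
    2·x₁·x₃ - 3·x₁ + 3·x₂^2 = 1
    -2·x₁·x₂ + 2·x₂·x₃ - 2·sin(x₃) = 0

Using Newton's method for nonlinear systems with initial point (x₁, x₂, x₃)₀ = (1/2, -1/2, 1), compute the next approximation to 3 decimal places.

(6.753, -2.503, 1.993)

At (1/2, -1/2, 1): F = (-4.250, -0.750, -2.18294).
Jacobian J = [[2·x₁, 1, 0], [2·x₃ - 3, 6·x₂, 2·x₁], [-2·x₂, -2·x₁ + 2·x₃, 2·x₂ - 2·cos(x₃)]].
At the point, J = [[1.000, 1.000, 0.000], [-1.000, -3.000, 1.000], [1.000, 1.000, -2.08060]] (det J = 4.16121).
Solving J·Δ = −F gives Δ = (6.253, -2.003, 0.993).
Then the next iterate is (x₁, x₂, x₃)₁ = (6.753, -2.503, 1.993).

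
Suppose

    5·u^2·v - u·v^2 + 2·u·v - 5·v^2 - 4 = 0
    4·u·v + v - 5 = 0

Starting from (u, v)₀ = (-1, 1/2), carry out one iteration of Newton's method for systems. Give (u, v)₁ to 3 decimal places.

(-1.271, -1.847)

At (-1, 1/2): F = (-3.500, -6.500).
Jacobian J = [[10·u·v - v^2 + 2·v, 5·u^2 - 2·u·v + 2·u - 10·v], [4·v, 4·u + 1]].
At the point, J = [[-4.250, -1.000], [2.000, -3.000]] (det J = 14.750).
Solving J·Δ = −F gives Δ = (-0.271, -2.347).
Then the next iterate is (u, v)₁ = (-1.271, -1.847).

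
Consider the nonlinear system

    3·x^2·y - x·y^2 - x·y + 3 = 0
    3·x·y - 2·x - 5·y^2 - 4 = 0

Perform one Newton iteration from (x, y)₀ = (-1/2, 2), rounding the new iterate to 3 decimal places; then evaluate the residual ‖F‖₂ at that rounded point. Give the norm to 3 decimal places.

8.416

At (-1/2, 2): F = (7.500, -26.000).
Jacobian J = [[6·x·y - y^2 - y, 3·x^2 - 2·x·y - x], [3·y - 2, 3·x - 10·y]].
At the point, J = [[-12.000, 3.250], [4.000, -21.500]] (det J = 245.000).
Solving J·Δ = −F gives Δ = (0.313, -1.151).
Then the next iterate is (x, y)₁ = (-0.187, 0.849).
Re-evaluating at (-0.187, 0.849): F = (3.38262, -7.70629), so ‖F‖₂ = 8.416.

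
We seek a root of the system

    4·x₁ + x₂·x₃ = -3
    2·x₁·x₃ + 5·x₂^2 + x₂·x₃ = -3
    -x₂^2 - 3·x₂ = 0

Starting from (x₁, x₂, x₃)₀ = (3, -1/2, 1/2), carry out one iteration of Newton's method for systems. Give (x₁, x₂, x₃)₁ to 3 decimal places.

(-0.775, 0.125, 0.425)

At (3, -1/2, 1/2): F = (14.750, 7.000, 1.250).
Jacobian J = [[4, x₃, x₂], [2·x₃, 10·x₂ + x₃, 2·x₁ + x₂], [0, -2·x₂ - 3, 0]].
At the point, J = [[4.000, 0.500, -0.500], [1.000, -4.500, 5.500], [0.000, -2.000, 0.000]] (det J = 45.000).
Solving J·Δ = −F gives Δ = (-3.775, 0.625, -0.075).
Then the next iterate is (x₁, x₂, x₃)₁ = (-0.775, 0.125, 0.425).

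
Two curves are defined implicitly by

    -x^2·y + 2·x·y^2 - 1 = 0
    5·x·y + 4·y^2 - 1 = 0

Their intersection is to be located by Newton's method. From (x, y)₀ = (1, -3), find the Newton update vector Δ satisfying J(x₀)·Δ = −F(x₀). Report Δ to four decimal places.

(-0.1843, 1.1982)

At (1, -3): F = (20.0000, 20.0000).
Jacobian J = [[-2·x·y + 2·y^2, -x^2 + 4·x·y], [5·y, 5·x + 8·y]].
At the point, J = [[24.0000, -13.0000], [-15.0000, -19.0000]] (det J = -651.0000).
Solving J·Δ = −F gives Δ = (-0.1843, 1.1982).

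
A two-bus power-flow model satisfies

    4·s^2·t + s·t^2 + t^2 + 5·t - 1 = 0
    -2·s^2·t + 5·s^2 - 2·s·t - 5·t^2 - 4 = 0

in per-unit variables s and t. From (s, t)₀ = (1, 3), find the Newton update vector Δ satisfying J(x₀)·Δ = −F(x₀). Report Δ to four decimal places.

(-0.3354, -1.5681)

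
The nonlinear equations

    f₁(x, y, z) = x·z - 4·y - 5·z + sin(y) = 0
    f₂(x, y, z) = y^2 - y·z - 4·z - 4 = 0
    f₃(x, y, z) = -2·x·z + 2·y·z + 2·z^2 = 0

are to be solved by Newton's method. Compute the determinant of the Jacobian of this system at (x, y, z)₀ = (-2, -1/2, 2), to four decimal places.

2.2862

J = [[z, cos(y) - 4, x - 5], [0, 2·y - z, -y - 4], [-2·z, 2·z, -2·x + 2·y + 4·z]].
At the point, J = [[2.0000, -3.122417, -7.0000], [0.0000, -3.0000, -3.5000], [-4.0000, 4.0000, 11.0000]].
det J = 2.2862.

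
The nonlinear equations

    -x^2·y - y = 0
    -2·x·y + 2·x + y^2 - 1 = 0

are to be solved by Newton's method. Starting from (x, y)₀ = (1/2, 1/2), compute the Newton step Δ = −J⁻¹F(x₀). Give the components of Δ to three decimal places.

(0.250, -0.600)

At (1/2, 1/2): F = (-0.625, -0.250).
Jacobian J = [[-2·x·y, -x^2 - 1], [-2·y + 2, -2·x + 2·y]].
At the point, J = [[-0.500, -1.250], [1.000, 0.000]] (det J = 1.250).
Solving J·Δ = −F gives Δ = (0.250, -0.600).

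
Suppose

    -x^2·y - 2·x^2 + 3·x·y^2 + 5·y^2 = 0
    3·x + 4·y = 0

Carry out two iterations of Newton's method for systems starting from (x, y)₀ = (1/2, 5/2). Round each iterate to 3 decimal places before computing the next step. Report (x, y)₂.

(-3.276, 2.457)

At (1/2, 5/2): F = (39.500, 11.500).
Jacobian J = [[-2·x·y - 4·x + 3·y^2, -x^2 + 6·x·y + 10·y], [3, 4]].
At the point, J = [[14.250, 32.250], [3.000, 4.000]] (det J = -39.750).
Solving J·Δ = −F gives Δ = (-5.355, 1.142).
Then the next iterate is (x, y)₁ = (-4.855, 3.642).
Round to (-4.855, 3.642) and repeat: F = (-259.85945, 0.003), J = [[94.57631, -93.24249], [3.000, 4.000]].
Δ = (1.579, -1.185), so (x, y)₂ = (-3.276, 2.457).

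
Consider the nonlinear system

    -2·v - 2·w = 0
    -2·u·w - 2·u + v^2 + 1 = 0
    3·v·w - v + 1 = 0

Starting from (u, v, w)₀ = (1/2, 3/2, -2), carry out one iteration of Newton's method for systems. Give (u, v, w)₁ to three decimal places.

(-0.114, 0.870, -0.870)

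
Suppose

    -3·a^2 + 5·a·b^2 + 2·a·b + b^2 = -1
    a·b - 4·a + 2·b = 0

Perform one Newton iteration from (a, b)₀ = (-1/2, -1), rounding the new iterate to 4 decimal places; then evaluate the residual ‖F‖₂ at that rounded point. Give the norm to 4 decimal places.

At (-1/2, -1): F = (-0.2500, 0.5000).
Jacobian J = [[-6·a + 5·b^2 + 2·b, 10·a·b + 2·a + 2·b], [b - 4, a + 2]].
At the point, J = [[6.0000, 2.0000], [-5.0000, 1.5000]] (det J = 19.0000).
Solving J·Δ = −F gives Δ = (0.0724, -0.0921).
Then the next iterate is (a, b)₁ = (-0.4276, -1.0921).
Re-evaluating at (-0.4276, -1.0921): F = (0.028166, -0.006818), so ‖F‖₂ = 0.0290.

0.0290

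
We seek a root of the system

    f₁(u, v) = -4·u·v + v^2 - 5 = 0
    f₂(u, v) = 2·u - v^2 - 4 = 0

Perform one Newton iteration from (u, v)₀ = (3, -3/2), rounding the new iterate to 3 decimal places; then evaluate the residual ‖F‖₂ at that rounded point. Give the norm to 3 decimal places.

2.810

At (3, -3/2): F = (15.250, -0.250).
Jacobian J = [[-4·v, -4·u + 2·v], [2, -2·v]].
At the point, J = [[6.000, -15.000], [2.000, 3.000]] (det J = 48.000).
Solving J·Δ = −F gives Δ = (-0.875, 0.667).
Then the next iterate is (u, v)₁ = (2.125, -0.833).
Re-evaluating at (2.125, -0.833): F = (2.77439, -0.44389), so ‖F‖₂ = 2.810.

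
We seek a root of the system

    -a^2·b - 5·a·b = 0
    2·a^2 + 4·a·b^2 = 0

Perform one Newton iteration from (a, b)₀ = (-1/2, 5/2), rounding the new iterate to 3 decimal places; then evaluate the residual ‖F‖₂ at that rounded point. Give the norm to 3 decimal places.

3.426

At (-1/2, 5/2): F = (5.625, -12.000).
Jacobian J = [[-2·a·b - 5·b, -a^2 - 5·a], [4·a + 4·b^2, 8·a·b]].
At the point, J = [[-10.000, 2.250], [23.000, -10.000]] (det J = 48.250).
Solving J·Δ = −F gives Δ = (0.606, 0.194).
Then the next iterate is (a, b)₁ = (0.106, 2.694).
Re-evaluating at (0.106, 2.694): F = (-1.45809, 3.09971), so ‖F‖₂ = 3.426.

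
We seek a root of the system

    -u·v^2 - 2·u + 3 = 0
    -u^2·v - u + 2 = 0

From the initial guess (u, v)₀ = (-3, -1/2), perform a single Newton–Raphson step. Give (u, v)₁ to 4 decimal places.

At (-3, -1/2): F = (9.7500, 9.5000).
Jacobian J = [[-v^2 - 2, -2·u·v], [-2·u·v - 1, -u^2]].
At the point, J = [[-2.2500, -3.0000], [-4.0000, -9.0000]] (det J = 8.2500).
Solving J·Δ = −F gives Δ = (7.1818, -2.1364).
Then the next iterate is (u, v)₁ = (4.1818, -2.6364).

(4.1818, -2.6364)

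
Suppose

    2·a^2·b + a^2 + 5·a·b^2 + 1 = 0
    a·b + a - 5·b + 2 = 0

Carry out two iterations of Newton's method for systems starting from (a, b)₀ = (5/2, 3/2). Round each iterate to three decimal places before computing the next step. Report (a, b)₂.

At (5/2, 3/2): F = (54.125, 0.750).
Jacobian J = [[4·a·b + 2·a + 5·b^2, 2·a^2 + 10·a·b], [b + 1, a - 5]].
At the point, J = [[31.250, 50.000], [2.500, -2.500]] (det J = -203.125).
Solving J·Δ = −F gives Δ = (-0.851, -0.551).
Then the next iterate is (a, b)₁ = (1.649, 0.949).
Round to (1.649, 0.949) and repeat: F = (16.30570, 0.46890), J = [[14.06061, 21.08741], [1.949, -3.351]].
Δ = (-0.731, -0.286), so (a, b)₂ = (0.918, 0.663).

(0.918, 0.663)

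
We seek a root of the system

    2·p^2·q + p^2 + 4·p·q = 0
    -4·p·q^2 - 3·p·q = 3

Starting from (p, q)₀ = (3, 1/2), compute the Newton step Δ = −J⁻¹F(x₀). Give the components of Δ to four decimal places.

(-0.8630, -0.3973)

At (3, 1/2): F = (24.0000, -10.5000).
Jacobian J = [[4·p·q + 2·p + 4·q, 2·p^2 + 4·p], [-4·q^2 - 3·q, -8·p·q - 3·p]].
At the point, J = [[14.0000, 30.0000], [-2.5000, -21.0000]] (det J = -219.0000).
Solving J·Δ = −F gives Δ = (-0.8630, -0.3973).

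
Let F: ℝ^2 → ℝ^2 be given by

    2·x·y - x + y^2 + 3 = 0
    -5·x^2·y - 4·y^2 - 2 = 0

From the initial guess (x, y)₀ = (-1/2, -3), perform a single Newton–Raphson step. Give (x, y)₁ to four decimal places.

(-0.0728, -1.2129)

At (-1/2, -3): F = (15.5000, -34.2500).
Jacobian J = [[2·y - 1, 2·x + 2·y], [-10·x·y, -5·x^2 - 8·y]].
At the point, J = [[-7.0000, -7.0000], [-15.0000, 22.7500]] (det J = -264.2500).
Solving J·Δ = −F gives Δ = (0.4272, 1.7871).
Then the next iterate is (x, y)₁ = (-0.0728, -1.2129).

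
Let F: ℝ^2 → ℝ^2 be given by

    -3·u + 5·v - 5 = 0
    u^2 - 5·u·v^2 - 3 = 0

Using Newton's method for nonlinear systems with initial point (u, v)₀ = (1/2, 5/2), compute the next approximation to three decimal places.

At (1/2, 5/2): F = (6.000, -18.375).
Jacobian J = [[-3, 5], [2·u - 5·v^2, -10·u·v]].
At the point, J = [[-3.000, 5.000], [-30.250, -12.500]] (det J = 188.750).
Solving J·Δ = −F gives Δ = (-0.089, -1.254).
Then the next iterate is (u, v)₁ = (0.411, 1.246).

(0.411, 1.246)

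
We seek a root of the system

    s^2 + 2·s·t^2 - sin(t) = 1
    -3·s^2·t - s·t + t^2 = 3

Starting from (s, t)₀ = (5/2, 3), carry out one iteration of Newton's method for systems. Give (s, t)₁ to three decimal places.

(1.598, 2.053)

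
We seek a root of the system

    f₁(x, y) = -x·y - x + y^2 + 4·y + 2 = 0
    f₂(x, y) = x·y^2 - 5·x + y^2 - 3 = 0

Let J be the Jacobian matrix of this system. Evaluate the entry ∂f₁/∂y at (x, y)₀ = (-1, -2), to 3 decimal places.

1.000

∂f₁/∂y = -x + 2·y + 4.
At (-1, -2) this is 1.000.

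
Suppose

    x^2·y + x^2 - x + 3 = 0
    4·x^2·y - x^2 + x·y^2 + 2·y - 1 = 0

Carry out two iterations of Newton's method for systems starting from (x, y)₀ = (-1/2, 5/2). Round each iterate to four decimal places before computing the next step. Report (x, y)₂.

(-4.6583, 6.7770)

At (-1/2, 5/2): F = (4.3750, 3.1250).
Jacobian J = [[2·x·y + 2·x - 1, x^2], [8·x·y - 2·x + y^2, 4·x^2 + 2·x·y + 2]].
At the point, J = [[-4.5000, 0.2500], [-2.7500, 0.5000]] (det J = -1.5625).
Solving J·Δ = −F gives Δ = (0.9000, -1.3000).
Then the next iterate is (x, y)₁ = (0.4000, 1.2000).
Round to (0.4000, 1.2000) and repeat: F = (2.9520, 2.5840), J = [[0.7600, 0.1600], [4.4800, 3.6000]].
Δ = (-5.0583, 5.5770), so (x, y)₂ = (-4.6583, 6.7770).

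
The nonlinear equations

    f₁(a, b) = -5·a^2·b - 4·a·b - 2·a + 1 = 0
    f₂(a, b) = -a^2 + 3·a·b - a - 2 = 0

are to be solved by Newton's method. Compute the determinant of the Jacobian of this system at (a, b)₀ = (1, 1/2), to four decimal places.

-40.5000

J = [[-10·a·b - 4·b - 2, -5·a^2 - 4·a], [-2·a + 3·b - 1, 3·a]].
At the point, J = [[-9.0000, -9.0000], [-1.5000, 3.0000]].
det J = -40.5000.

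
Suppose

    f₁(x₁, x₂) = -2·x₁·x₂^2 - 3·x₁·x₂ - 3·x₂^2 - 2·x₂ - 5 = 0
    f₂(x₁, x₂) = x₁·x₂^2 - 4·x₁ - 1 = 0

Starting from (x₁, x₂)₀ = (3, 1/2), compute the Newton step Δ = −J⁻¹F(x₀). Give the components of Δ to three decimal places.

(-3.497, -0.288)

At (3, 1/2): F = (-12.750, -12.250).
Jacobian J = [[-2·x₂^2 - 3·x₂, -4·x₁·x₂ - 3·x₁ - 6·x₂ - 2], [x₂^2 - 4, 2·x₁·x₂]].
At the point, J = [[-2.000, -20.000], [-3.750, 3.000]] (det J = -81.000).
Solving J·Δ = −F gives Δ = (-3.497, -0.288).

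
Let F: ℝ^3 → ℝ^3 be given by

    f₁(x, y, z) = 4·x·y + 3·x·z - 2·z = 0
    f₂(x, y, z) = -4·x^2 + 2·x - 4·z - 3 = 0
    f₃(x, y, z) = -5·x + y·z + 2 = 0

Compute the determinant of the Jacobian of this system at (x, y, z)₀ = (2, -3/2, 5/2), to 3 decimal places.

-133.000

J = [[4·y + 3·z, 4·x, 3·x - 2], [-8·x + 2, 0, -4], [-5, z, y]].
At the point, J = [[1.500, 8.000, 4.000], [-14.000, 0.000, -4.000], [-5.000, 2.500, -1.500]].
det J = -133.000.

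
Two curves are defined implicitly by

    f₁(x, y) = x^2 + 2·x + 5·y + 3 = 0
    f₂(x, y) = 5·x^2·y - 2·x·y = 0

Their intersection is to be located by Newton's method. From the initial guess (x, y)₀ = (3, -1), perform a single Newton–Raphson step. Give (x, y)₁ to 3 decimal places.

(1.447, -1.115)

At (3, -1): F = (13.000, -39.000).
Jacobian J = [[2·x + 2, 5], [10·x·y - 2·y, 5·x^2 - 2·x]].
At the point, J = [[8.000, 5.000], [-28.000, 39.000]] (det J = 452.000).
Solving J·Δ = −F gives Δ = (-1.553, -0.115).
Then the next iterate is (x, y)₁ = (1.447, -1.115).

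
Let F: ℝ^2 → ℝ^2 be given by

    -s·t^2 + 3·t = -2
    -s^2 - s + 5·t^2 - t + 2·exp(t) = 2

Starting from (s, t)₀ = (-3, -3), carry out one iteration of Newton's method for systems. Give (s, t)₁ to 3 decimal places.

At (-3, -3): F = (20.000, 40.09957).
Jacobian J = [[-t^2, -2·s·t + 3], [-2·s - 1, 10·t + 2·exp(t) - 1]].
At the point, J = [[-9.000, -15.000], [5.000, -30.90043]] (det J = 353.10383).
Solving J·Δ = −F gives Δ = (0.047, 1.305).
Then the next iterate is (s, t)₁ = (-2.953, -1.695).

(-2.953, -1.695)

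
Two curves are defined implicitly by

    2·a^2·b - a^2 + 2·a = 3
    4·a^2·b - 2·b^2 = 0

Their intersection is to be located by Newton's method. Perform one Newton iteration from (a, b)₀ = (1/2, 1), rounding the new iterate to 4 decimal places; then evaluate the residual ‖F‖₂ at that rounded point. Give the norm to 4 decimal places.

2.1610

At (1/2, 1): F = (-1.7500, -1.0000).
Jacobian J = [[4·a·b - 2·a + 2, 2·a^2], [8·a·b, 4·a^2 - 4·b]].
At the point, J = [[3.0000, 0.5000], [4.0000, -3.0000]] (det J = -11.0000).
Solving J·Δ = −F gives Δ = (0.5227, 0.3636).
Then the next iterate is (a, b)₁ = (1.0227, 1.3636).
Re-evaluating at (1.0227, 1.3636): F = (0.851905, 1.986030), so ‖F‖₂ = 2.1610.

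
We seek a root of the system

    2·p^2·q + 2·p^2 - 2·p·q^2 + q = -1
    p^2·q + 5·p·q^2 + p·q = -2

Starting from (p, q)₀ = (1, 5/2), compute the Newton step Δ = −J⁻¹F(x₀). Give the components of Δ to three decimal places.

(-0.686, -0.433)

At (1, 5/2): F = (-2.000, 38.250).
Jacobian J = [[4·p·q + 4·p - 2·q^2, 2·p^2 - 4·p·q + 1], [2·p·q + 5·q^2 + q, p^2 + 10·p·q + p]].
At the point, J = [[1.500, -7.000], [38.750, 27.000]] (det J = 311.750).
Solving J·Δ = −F gives Δ = (-0.686, -0.433).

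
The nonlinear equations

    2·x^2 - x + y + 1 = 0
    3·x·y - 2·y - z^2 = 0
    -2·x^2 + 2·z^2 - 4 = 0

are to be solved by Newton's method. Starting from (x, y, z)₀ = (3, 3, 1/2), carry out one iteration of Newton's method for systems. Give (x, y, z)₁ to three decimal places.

At (3, 3, 1/2): F = (19.000, 20.750, -21.500).
Jacobian J = [[4·x - 1, 1, 0], [3·y, 3·x - 2, -2·z], [-4·x, 0, 4·z]].
At the point, J = [[11.000, 1.000, 0.000], [9.000, 7.000, -1.000], [-12.000, 0.000, 2.000]] (det J = 148.000).
Solving J·Δ = −F gives Δ = (-1.662, -0.716, 0.777).
Then the next iterate is (x, y, z)₁ = (1.338, 2.284, 1.277).

(1.338, 2.284, 1.277)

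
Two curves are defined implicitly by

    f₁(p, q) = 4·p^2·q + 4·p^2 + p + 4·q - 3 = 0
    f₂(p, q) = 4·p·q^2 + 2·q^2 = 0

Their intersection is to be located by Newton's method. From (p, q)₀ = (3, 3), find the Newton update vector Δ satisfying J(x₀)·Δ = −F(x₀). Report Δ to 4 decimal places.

At (3, 3): F = (156.0000, 126.0000).
Jacobian J = [[8·p·q + 8·p + 1, 4·p^2 + 4], [4·q^2, 8·p·q + 4·q]].
At the point, J = [[97.0000, 40.0000], [36.0000, 84.0000]] (det J = 6708.0000).
Solving J·Δ = −F gives Δ = (-1.2021, -0.9848).

(-1.2021, -0.9848)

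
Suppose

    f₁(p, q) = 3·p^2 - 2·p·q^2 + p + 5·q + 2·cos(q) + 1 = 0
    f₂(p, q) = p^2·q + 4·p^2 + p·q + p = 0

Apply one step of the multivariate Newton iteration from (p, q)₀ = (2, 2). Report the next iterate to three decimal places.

(0.847, 2.188)

At (2, 2): F = (8.16771, 30.000).
Jacobian J = [[6·p - 2·q^2 + 1, -4·p·q - 2·sin(q) + 5], [2·p·q + 8·p + q + 1, p^2 + p]].
At the point, J = [[5.000, -12.81859], [27.000, 6.000]] (det J = 376.10206).
Solving J·Δ = −F gives Δ = (-1.153, 0.188).
Then the next iterate is (p, q)₁ = (0.847, 2.188).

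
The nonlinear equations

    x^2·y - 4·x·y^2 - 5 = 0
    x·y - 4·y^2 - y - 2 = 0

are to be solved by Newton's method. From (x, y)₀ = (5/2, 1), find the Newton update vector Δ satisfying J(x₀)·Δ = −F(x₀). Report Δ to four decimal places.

(0.6897, -0.5862)

At (5/2, 1): F = (-8.7500, -4.5000).
Jacobian J = [[2·x·y - 4·y^2, x^2 - 8·x·y], [y, x - 8·y - 1]].
At the point, J = [[1.0000, -13.7500], [1.0000, -6.5000]] (det J = 7.2500).
Solving J·Δ = −F gives Δ = (0.6897, -0.5862).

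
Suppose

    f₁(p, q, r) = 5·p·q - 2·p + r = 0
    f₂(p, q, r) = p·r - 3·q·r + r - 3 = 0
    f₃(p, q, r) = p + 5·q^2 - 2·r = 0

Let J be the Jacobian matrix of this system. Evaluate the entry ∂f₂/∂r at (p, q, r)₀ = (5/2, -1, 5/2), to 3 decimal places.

∂f₂/∂r = p - 3·q + 1.
At (5/2, -1, 5/2) this is 6.500.

6.500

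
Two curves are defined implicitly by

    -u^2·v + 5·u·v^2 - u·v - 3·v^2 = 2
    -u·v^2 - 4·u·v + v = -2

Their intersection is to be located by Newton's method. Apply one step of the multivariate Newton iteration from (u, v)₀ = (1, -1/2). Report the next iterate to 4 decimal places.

At (1, -1/2): F = (-0.5000, 3.2500).
Jacobian J = [[-2·u·v + 5·v^2 - v, -u^2 + 10·u·v - u - 6·v], [-v^2 - 4·v, -2·u·v - 4·u + 1]].
At the point, J = [[2.7500, -4.0000], [1.7500, -2.0000]] (det J = 1.5000).
Solving J·Δ = −F gives Δ = (-9.3333, -6.5417).
Then the next iterate is (u, v)₁ = (-8.3333, -7.0417).

(-8.3333, -7.0417)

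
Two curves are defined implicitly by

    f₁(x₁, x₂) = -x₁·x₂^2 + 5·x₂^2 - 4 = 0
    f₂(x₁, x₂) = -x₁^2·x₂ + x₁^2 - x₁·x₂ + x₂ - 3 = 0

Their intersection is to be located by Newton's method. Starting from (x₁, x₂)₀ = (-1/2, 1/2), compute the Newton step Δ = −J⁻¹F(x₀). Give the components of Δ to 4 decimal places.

(-1.6205, 0.4036)

At (-1/2, 1/2): F = (-2.6250, -2.1250).
Jacobian J = [[-x₂^2, -2·x₁·x₂ + 10·x₂], [-2·x₁·x₂ + 2·x₁ - x₂, -x₁^2 - x₁ + 1]].
At the point, J = [[-0.2500, 5.5000], [-1.0000, 1.2500]] (det J = 5.1875).
Solving J·Δ = −F gives Δ = (-1.6205, 0.4036).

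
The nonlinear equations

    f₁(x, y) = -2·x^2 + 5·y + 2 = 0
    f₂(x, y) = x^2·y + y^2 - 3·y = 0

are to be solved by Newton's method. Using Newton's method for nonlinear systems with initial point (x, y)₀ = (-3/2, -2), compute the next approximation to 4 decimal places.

At (-3/2, -2): F = (-12.5000, 5.5000).
Jacobian J = [[-4·x, 5], [2·x·y, x^2 + 2·y - 3]].
At the point, J = [[6.0000, 5.0000], [6.0000, -4.7500]] (det J = -58.5000).
Solving J·Δ = −F gives Δ = (0.5449, 1.8462).
Then the next iterate is (x, y)₁ = (-0.9551, -0.1538).

(-0.9551, -0.1538)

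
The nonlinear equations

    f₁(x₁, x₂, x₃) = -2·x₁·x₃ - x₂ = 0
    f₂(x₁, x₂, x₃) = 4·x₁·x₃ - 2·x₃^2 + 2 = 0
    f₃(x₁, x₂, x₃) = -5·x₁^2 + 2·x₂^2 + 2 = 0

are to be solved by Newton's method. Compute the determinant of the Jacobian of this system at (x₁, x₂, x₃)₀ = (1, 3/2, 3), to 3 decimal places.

J = [[-2·x₃, -1, -2·x₁], [4·x₃, 0, 4·x₁ - 4·x₃], [-10·x₁, 4·x₂, 0]].
At the point, J = [[-6.000, -1.000, -2.000], [12.000, 0.000, -8.000], [-10.000, 6.000, 0.000]].
det J = -512.000.

-512.000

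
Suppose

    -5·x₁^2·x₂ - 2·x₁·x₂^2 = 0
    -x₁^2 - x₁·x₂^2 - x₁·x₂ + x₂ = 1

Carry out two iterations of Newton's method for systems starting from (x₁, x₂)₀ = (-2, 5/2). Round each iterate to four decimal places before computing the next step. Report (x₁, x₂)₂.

At (-2, 5/2): F = (-25.0000, 15.0000).
Jacobian J = [[-10·x₁·x₂ - 2·x₂^2, -5·x₁^2 - 4·x₁·x₂], [-2·x₁ - x₂^2 - x₂, -2·x₁·x₂ - x₁ + 1]].
At the point, J = [[37.5000, 0.0000], [-4.7500, 13.0000]] (det J = 487.5000).
Solving J·Δ = −F gives Δ = (0.6667, -0.9103).
Then the next iterate is (x₁, x₂)₁ = (-1.3333, 1.5897).
Round to (-1.3333, 1.5897) and repeat: F = (-7.391072, 4.301002), J = [[16.141178, -0.410256], [-1.450246, 6.572394]].
Δ = (0.4438, -0.5565), so (x₁, x₂)₂ = (-0.8895, 1.0332).

(-0.8895, 1.0332)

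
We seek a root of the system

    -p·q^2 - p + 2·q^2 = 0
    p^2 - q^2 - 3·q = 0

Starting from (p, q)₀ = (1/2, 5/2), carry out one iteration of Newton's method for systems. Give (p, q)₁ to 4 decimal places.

(-0.0990, 0.7376)

At (1/2, 5/2): F = (8.8750, -13.5000).
Jacobian J = [[-q^2 - 1, -2·p·q + 4·q], [2·p, -2·q - 3]].
At the point, J = [[-7.2500, 7.5000], [1.0000, -8.0000]] (det J = 50.5000).
Solving J·Δ = −F gives Δ = (-0.5990, -1.7624).
Then the next iterate is (p, q)₁ = (-0.0990, 0.7376).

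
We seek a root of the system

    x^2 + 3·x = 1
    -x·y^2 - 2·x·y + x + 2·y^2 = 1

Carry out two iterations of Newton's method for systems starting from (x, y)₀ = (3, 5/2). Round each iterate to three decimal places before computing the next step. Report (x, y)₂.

(0.428, -0.696)

At (3, 5/2): F = (17.000, -19.250).
Jacobian J = [[2·x + 3, 0], [-y^2 - 2·y + 1, -2·x·y - 2·x + 4·y]].
At the point, J = [[9.000, 0.000], [-10.250, -11.000]] (det J = -99.000).
Solving J·Δ = −F gives Δ = (-1.889, 0.010).
Then the next iterate is (x, y)₁ = (1.111, 2.510).
Round to (1.111, 2.510) and repeat: F = (3.56732, 0.13457), J = [[5.222, 0.000], [-10.32010, 2.24078]].
Δ = (-0.683, -3.206), so (x, y)₂ = (0.428, -0.696).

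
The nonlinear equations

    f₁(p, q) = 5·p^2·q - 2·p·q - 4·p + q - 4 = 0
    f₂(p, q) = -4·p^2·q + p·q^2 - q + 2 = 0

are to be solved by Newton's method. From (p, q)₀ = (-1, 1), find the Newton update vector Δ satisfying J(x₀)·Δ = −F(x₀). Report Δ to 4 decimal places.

At (-1, 1): F = (8.0000, -4.0000).
Jacobian J = [[10·p·q - 2·q - 4, 5·p^2 - 2·p + 1], [-8·p·q + q^2, -4·p^2 + 2·p·q - 1]].
At the point, J = [[-16.0000, 8.0000], [9.0000, -7.0000]] (det J = 40.0000).
Solving J·Δ = −F gives Δ = (0.6000, 0.2000).

(0.6000, 0.2000)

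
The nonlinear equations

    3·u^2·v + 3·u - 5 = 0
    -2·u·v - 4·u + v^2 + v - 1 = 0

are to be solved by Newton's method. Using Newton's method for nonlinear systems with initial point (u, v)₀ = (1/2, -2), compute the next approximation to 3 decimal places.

(-1.104, -1.750)

At (1/2, -2): F = (-5.000, 1.000).
Jacobian J = [[6·u·v + 3, 3·u^2], [-2·v - 4, -2·u + 2·v + 1]].
At the point, J = [[-3.000, 0.750], [0.000, -4.000]] (det J = 12.000).
Solving J·Δ = −F gives Δ = (-1.604, 0.250).
Then the next iterate is (u, v)₁ = (-1.104, -1.750).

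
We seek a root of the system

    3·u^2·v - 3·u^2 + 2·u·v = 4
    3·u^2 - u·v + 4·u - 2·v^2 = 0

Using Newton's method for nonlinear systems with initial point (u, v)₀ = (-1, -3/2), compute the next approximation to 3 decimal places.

At (-1, -3/2): F = (-8.500, -7.000).
Jacobian J = [[6·u·v - 6·u + 2·v, 3·u^2 + 2·u], [6·u - v + 4, -u - 4·v]].
At the point, J = [[12.000, 1.000], [-0.500, 7.000]] (det J = 84.500).
Solving J·Δ = −F gives Δ = (0.621, 1.044).
Then the next iterate is (u, v)₁ = (-0.379, -0.456).

(-0.379, -0.456)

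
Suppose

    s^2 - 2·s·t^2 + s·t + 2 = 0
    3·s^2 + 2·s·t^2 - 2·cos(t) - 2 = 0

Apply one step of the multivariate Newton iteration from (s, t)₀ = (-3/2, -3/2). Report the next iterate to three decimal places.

(-0.862, -0.785)

At (-3/2, -3/2): F = (13.250, -2.14147).
Jacobian J = [[2·s - 2·t^2 + t, -4·s·t + s], [6·s + 2·t^2, 4·s·t + 2·sin(t)]].
At the point, J = [[-9.000, -10.500], [-4.500, 7.00501]] (det J = -110.29509).
Solving J·Δ = −F gives Δ = (0.638, 0.715).
Then the next iterate is (s, t)₁ = (-0.862, -0.785).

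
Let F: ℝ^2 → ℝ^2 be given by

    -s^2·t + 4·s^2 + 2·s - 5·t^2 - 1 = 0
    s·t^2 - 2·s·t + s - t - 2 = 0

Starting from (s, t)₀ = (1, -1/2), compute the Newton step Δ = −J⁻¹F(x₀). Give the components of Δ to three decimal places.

(-0.377, -0.025)

At (1, -1/2): F = (4.250, 0.750).
Jacobian J = [[-2·s·t + 8·s + 2, -s^2 - 10·t], [t^2 - 2·t + 1, 2·s·t - 2·s - 1]].
At the point, J = [[11.000, 4.000], [2.250, -4.000]] (det J = -53.000).
Solving J·Δ = −F gives Δ = (-0.377, -0.025).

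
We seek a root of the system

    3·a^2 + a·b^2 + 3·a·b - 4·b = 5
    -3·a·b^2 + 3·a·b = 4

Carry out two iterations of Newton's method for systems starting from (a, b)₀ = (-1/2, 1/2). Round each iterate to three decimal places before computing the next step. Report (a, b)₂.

At (-1/2, 1/2): F = (-7.125, -4.375).
Jacobian J = [[6·a + b^2 + 3·b, 2·a·b + 3·a - 4], [-3·b^2 + 3·b, -6·a·b + 3·a]].
At the point, J = [[-1.250, -6.000], [0.750, 0.000]] (det J = 4.500).
Solving J·Δ = −F gives Δ = (5.833, -2.403).
Then the next iterate is (a, b)₁ = (5.333, -1.903).
Round to (5.333, -1.903) and repeat: F = (76.80154, -92.38502), J = [[29.91041, -8.29840], [-16.57323, 76.89119]].
Δ = (-2.376, 0.689), so (a, b)₂ = (2.957, -1.214).

(2.957, -1.214)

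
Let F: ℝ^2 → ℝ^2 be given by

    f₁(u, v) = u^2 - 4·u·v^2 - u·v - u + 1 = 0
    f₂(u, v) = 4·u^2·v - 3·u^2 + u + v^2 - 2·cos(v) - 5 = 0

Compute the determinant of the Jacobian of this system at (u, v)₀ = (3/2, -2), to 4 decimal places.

681.8231

J = [[2·u - 4·v^2 - v - 1, -8·u·v - u], [8·u·v - 6·u + 1, 4·u^2 + 2·v + 2·sin(v)]].
At the point, J = [[-12.0000, 22.5000], [-32.0000, 3.181405]].
det J = 681.8231.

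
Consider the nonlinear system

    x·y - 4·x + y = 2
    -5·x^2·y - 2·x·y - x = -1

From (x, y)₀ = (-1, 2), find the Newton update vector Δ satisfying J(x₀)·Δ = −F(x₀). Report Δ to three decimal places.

At (-1, 2): F = (2.000, -4.000).
Jacobian J = [[y - 4, x + 1], [-10·x·y - 2·y - 1, -5·x^2 - 2·x]].
At the point, J = [[-2.000, 0.000], [15.000, -3.000]] (det J = 6.000).
Solving J·Δ = −F gives Δ = (1.000, 3.667).

(1.000, 3.667)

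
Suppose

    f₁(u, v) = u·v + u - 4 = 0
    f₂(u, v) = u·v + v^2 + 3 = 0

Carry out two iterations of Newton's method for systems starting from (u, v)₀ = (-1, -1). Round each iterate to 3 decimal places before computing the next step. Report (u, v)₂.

At (-1, -1): F = (-4.000, 5.000).
Jacobian J = [[v + 1, u], [v, u + 2·v]].
At the point, J = [[0.000, -1.000], [-1.000, -3.000]] (det J = -1.000).
Solving J·Δ = −F gives Δ = (17.000, -4.000).
Then the next iterate is (u, v)₁ = (16.000, -5.000).
Round to (16.000, -5.000) and repeat: F = (-68.000, -52.000), J = [[-4.000, 16.000], [-5.000, 6.000]].
Δ = (-7.571, 2.357), so (u, v)₂ = (8.429, -2.643).

(8.429, -2.643)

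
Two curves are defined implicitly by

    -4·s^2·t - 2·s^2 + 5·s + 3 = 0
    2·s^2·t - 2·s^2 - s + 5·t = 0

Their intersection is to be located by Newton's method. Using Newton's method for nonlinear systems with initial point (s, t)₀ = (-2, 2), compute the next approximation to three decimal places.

(-1.340, 0.918)

At (-2, 2): F = (-47.000, 20.000).
Jacobian J = [[-8·s·t - 4·s + 5, -4·s^2], [4·s·t - 4·s - 1, 2·s^2 + 5]].
At the point, J = [[45.000, -16.000], [-9.000, 13.000]] (det J = 441.000).
Solving J·Δ = −F gives Δ = (0.660, -1.082).
Then the next iterate is (s, t)₁ = (-1.340, 0.918).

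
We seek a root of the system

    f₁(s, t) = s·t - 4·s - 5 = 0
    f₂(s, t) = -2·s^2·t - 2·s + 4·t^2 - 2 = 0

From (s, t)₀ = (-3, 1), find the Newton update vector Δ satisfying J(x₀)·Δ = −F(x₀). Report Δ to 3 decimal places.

At (-3, 1): F = (4.000, -10.000).
Jacobian J = [[t - 4, s], [-4·s·t - 2, -2·s^2 + 8·t]].
At the point, J = [[-3.000, -3.000], [10.000, -10.000]] (det J = 60.000).
Solving J·Δ = −F gives Δ = (1.167, 0.167).

(1.167, 0.167)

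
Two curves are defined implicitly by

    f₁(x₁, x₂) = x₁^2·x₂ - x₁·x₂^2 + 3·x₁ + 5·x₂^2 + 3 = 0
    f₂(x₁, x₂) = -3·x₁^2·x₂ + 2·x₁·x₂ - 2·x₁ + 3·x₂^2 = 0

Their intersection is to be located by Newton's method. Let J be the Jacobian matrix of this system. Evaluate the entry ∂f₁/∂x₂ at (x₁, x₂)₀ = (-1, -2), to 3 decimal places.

∂f₁/∂x₂ = x₁^2 - 2·x₁·x₂ + 10·x₂.
At (-1, -2) this is -23.000.

-23.000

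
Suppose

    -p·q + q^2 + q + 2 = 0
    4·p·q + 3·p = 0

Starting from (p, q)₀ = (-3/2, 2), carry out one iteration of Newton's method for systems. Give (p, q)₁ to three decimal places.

(-0.807, 0.521)

At (-3/2, 2): F = (11.000, -16.500).
Jacobian J = [[-q, -p + 2·q + 1], [4·q + 3, 4·p]].
At the point, J = [[-2.000, 6.500], [11.000, -6.000]] (det J = -59.500).
Solving J·Δ = −F gives Δ = (0.693, -1.479).
Then the next iterate is (p, q)₁ = (-0.807, 0.521).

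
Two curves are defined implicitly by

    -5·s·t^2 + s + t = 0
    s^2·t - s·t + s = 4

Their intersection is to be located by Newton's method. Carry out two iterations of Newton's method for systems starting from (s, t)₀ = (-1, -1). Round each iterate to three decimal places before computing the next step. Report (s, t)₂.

(-3.503, -3.779)

At (-1, -1): F = (3.000, -7.000).
Jacobian J = [[-5·t^2 + 1, -10·s·t + 1], [2·s·t - t + 1, s^2 - s]].
At the point, J = [[-4.000, -9.000], [4.000, 2.000]] (det J = 28.000).
Solving J·Δ = −F gives Δ = (2.036, -0.571).
Then the next iterate is (s, t)₁ = (1.036, -1.571).
Round to (1.036, -1.571) and repeat: F = (-13.31945, -3.02259), J = [[-11.34020, 17.27556], [-0.68411, 0.03730]].
Δ = (-4.539, -2.208), so (s, t)₂ = (-3.503, -3.779).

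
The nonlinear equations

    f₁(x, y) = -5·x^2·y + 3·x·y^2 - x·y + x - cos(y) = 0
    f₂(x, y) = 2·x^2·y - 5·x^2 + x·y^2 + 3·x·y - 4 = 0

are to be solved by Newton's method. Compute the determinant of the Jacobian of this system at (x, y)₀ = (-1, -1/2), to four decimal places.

J = [[-10·x·y + 3·y^2 - y + 1, -5·x^2 + 6·x·y - x + sin(y)], [4·x·y - 10·x + y^2 + 3·y, 2·x^2 + 2·x·y + 3·x]].
At the point, J = [[-2.7500, -1.479426], [10.7500, 0.0000]].
det J = 15.9038.

15.9038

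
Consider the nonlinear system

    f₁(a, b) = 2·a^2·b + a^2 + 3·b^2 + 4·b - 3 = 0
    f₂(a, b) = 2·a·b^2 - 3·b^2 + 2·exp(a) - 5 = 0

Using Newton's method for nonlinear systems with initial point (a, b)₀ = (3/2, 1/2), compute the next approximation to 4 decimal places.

At (3/2, 1/2): F = (4.2500, 3.963378).
Jacobian J = [[4·a·b + 2·a, 2·a^2 + 6·b + 4], [2·b^2 + 2·exp(a), 4·a·b - 6·b]].
At the point, J = [[6.0000, 11.5000], [9.463378, 0.0000]] (det J = -108.828849).
Solving J·Δ = −F gives Δ = (-0.4188, -0.1511).
Then the next iterate is (a, b)₁ = (1.0812, 0.3489).

(1.0812, 0.3489)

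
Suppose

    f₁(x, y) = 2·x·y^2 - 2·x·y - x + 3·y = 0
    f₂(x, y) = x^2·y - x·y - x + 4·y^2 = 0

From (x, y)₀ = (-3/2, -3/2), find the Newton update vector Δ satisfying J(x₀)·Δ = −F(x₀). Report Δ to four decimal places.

(0.3455, 0.8003)

At (-3/2, -3/2): F = (-14.2500, 4.8750).
Jacobian J = [[2·y^2 - 2·y - 1, 4·x·y - 2·x + 3], [2·x·y - y - 1, x^2 - x + 8·y]].
At the point, J = [[6.5000, 15.0000], [5.0000, -8.2500]] (det J = -128.6250).
Solving J·Δ = −F gives Δ = (0.3455, 0.8003).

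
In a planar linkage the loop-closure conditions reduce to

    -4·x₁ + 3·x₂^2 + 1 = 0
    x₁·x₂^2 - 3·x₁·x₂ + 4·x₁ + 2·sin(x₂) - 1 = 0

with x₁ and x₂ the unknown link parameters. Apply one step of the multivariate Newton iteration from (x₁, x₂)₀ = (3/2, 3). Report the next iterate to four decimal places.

(1.0171, 1.6705)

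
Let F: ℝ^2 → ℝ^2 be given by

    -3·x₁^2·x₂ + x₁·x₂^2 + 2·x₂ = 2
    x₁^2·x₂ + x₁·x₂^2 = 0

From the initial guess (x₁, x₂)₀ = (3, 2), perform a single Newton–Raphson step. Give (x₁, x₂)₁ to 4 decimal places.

(2.0302, 1.3103)

At (3, 2): F = (-40.0000, 30.0000).
Jacobian J = [[-6·x₁·x₂ + x₂^2, -3·x₁^2 + 2·x₁·x₂ + 2], [2·x₁·x₂ + x₂^2, x₁^2 + 2·x₁·x₂]].
At the point, J = [[-32.0000, -13.0000], [16.0000, 21.0000]] (det J = -464.0000).
Solving J·Δ = −F gives Δ = (-0.9698, -0.6897).
Then the next iterate is (x₁, x₂)₁ = (2.0302, 1.3103).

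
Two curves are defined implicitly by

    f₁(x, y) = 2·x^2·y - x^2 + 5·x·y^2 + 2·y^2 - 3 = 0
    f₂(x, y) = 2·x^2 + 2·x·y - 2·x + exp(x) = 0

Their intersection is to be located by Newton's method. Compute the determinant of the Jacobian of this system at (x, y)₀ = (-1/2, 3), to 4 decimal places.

-33.4837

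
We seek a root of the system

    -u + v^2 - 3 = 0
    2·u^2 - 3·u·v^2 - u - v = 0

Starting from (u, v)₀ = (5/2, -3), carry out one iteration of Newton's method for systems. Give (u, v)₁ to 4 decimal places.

At (5/2, -3): F = (3.5000, -54.5000).
Jacobian J = [[-1, 2·v], [4·u - 3·v^2 - 1, -6·u·v - 1]].
At the point, J = [[-1.0000, -6.0000], [-18.0000, 44.0000]] (det J = -152.0000).
Solving J·Δ = −F gives Δ = (-1.1382, 0.7730).
Then the next iterate is (u, v)₁ = (1.3618, -2.2270).

(1.3618, -2.2270)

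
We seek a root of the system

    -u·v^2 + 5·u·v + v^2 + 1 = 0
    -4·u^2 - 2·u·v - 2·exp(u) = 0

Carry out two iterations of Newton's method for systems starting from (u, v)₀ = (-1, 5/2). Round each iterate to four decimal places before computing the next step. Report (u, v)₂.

(-1.2744, 2.6944)

At (-1, 5/2): F = (1.0000, 0.264241).
Jacobian J = [[-v^2 + 5·v, -2·u·v + 5·u + 2·v], [-8·u - 2·v - 2·exp(u), -2·u]].
At the point, J = [[6.2500, 5.0000], [2.264241, 2.0000]] (det J = 1.178794).
Solving J·Δ = −F gives Δ = (-0.5758, 0.5198).
Then the next iterate is (u, v)₁ = (-1.5758, 3.0198).
Round to (-1.5758, 3.0198) and repeat: F = (0.696211, -0.829065), J = [[5.979808, 7.677802], [6.153116, 3.1516]].
Δ = (0.3014, -0.3254), so (u, v)₂ = (-1.2744, 2.6944).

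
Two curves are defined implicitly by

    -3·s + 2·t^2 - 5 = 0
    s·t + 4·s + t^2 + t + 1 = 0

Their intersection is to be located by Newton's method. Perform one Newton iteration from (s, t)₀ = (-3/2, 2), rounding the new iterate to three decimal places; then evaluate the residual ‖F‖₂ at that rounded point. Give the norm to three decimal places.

At (-3/2, 2): F = (7.500, -2.000).
Jacobian J = [[-3, 4·t], [t + 4, s + 2·t + 1]].
At the point, J = [[-3.000, 8.000], [6.000, 3.500]] (det J = -58.500).
Solving J·Δ = −F gives Δ = (0.722, -0.667).
Then the next iterate is (s, t)₁ = (-0.778, 1.333).
Re-evaluating at (-0.778, 1.333): F = (0.88778, -0.03919), so ‖F‖₂ = 0.889.

0.889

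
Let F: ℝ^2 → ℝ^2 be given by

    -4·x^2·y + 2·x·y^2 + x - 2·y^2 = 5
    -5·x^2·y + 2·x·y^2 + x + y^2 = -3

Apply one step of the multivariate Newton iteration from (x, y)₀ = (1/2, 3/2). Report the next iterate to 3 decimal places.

At (1/2, 3/2): F = (-8.250, 6.125).
Jacobian J = [[-8·x·y + 2·y^2 + 1, -4·x^2 + 4·x·y - 4·y], [-10·x·y + 2·y^2 + 1, -5·x^2 + 4·x·y + 2·y]].
At the point, J = [[-0.500, -4.000], [-2.000, 4.750]] (det J = -10.375).
Solving J·Δ = −F gives Δ = (-1.416, -1.886).
Then the next iterate is (x, y)₁ = (-0.916, -0.386).

(-0.916, -0.386)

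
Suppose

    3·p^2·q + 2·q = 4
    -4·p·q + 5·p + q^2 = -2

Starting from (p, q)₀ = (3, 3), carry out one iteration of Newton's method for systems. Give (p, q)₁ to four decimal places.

At (3, 3): F = (83.0000, -10.0000).
Jacobian J = [[6·p·q, 3·p^2 + 2], [-4·q + 5, -4·p + 2·q]].
At the point, J = [[54.0000, 29.0000], [-7.0000, -6.0000]] (det J = -121.0000).
Solving J·Δ = −F gives Δ = (-1.7190, 0.3388).
Then the next iterate is (p, q)₁ = (1.2810, 3.3388).

(1.2810, 3.3388)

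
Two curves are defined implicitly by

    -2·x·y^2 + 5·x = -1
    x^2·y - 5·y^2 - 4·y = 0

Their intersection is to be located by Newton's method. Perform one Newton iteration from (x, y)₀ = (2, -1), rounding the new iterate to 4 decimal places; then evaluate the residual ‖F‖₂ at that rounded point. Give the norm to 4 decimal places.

2.9336

At (2, -1): F = (7.0000, -5.0000).
Jacobian J = [[-2·y^2 + 5, -4·x·y], [2·x·y, x^2 - 10·y - 4]].
At the point, J = [[3.0000, 8.0000], [-4.0000, 10.0000]] (det J = 62.0000).
Solving J·Δ = −F gives Δ = (-1.7742, -0.2097).
Then the next iterate is (x, y)₁ = (0.2258, -1.2097).
Re-evaluating at (0.2258, -1.2097): F = (1.468140, -2.539748), so ‖F‖₂ = 2.9336.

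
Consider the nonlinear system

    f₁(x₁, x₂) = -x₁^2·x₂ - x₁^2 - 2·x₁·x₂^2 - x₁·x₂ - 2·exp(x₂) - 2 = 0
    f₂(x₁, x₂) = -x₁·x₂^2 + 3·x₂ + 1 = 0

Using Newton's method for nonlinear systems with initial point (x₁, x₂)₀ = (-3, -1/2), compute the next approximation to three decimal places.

At (-3, -1/2): F = (-7.71306, 0.250).
Jacobian J = [[-2·x₁·x₂ - 2·x₁ - 2·x₂^2 - x₂, -x₁^2 - 4·x₁·x₂ - x₁ - 2·exp(x₂)], [-x₂^2, -2·x₁·x₂ + 3]].
At the point, J = [[3.000, -13.21306], [-0.250, 0.000]] (det J = -3.30327).
Solving J·Δ = −F gives Δ = (1.000, -0.357).
Then the next iterate is (x₁, x₂)₁ = (-2.000, -0.857).

(-2.000, -0.857)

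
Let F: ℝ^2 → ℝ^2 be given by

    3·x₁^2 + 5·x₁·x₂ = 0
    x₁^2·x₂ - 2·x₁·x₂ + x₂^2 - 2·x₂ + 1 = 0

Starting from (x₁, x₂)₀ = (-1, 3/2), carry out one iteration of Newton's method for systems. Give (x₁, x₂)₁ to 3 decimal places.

(-0.760, 0.672)

At (-1, 3/2): F = (-4.500, 4.750).
Jacobian J = [[6·x₁ + 5·x₂, 5·x₁], [2·x₁·x₂ - 2·x₂, x₁^2 - 2·x₁ + 2·x₂ - 2]].
At the point, J = [[1.500, -5.000], [-6.000, 4.000]] (det J = -24.000).
Solving J·Δ = −F gives Δ = (0.240, -0.828).
Then the next iterate is (x₁, x₂)₁ = (-0.760, 0.672).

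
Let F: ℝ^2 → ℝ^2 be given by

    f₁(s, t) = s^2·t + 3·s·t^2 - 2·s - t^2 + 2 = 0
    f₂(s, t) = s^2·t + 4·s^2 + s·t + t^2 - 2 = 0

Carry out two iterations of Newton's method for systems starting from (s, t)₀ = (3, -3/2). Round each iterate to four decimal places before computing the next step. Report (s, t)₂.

(0.8471, -0.6644)

At (3, -3/2): F = (0.5000, 18.2500).
Jacobian J = [[2·s·t + 3·t^2 - 2, s^2 + 6·s·t - 2·t], [2·s·t + 8·s + t, s^2 + s + 2·t]].
At the point, J = [[-4.2500, -15.0000], [13.5000, 9.0000]] (det J = 164.2500).
Solving J·Δ = −F gives Δ = (-1.6941, 0.5133).
Then the next iterate is (s, t)₁ = (1.3059, -0.9867).
Round to (1.3059, -0.9867) and repeat: F = (0.546112, 2.823851), J = [[-1.656332, -4.052414], [6.883437, 1.037875]].
Δ = (-0.4588, 0.3223), so (s, t)₂ = (0.8471, -0.6644).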